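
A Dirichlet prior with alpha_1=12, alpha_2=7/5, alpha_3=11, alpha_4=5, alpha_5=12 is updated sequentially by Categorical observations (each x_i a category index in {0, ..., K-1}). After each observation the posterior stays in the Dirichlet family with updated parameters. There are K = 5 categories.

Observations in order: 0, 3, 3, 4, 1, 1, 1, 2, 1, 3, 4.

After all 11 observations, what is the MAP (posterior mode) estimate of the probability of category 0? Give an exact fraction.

obs 1: x=0 → posterior Dirichlet(13, 7/5, 11, 5, 12)
obs 2: x=3 → posterior Dirichlet(13, 7/5, 11, 6, 12)
obs 3: x=3 → posterior Dirichlet(13, 7/5, 11, 7, 12)
obs 4: x=4 → posterior Dirichlet(13, 7/5, 11, 7, 13)
obs 5: x=1 → posterior Dirichlet(13, 12/5, 11, 7, 13)
obs 6: x=1 → posterior Dirichlet(13, 17/5, 11, 7, 13)
obs 7: x=1 → posterior Dirichlet(13, 22/5, 11, 7, 13)
obs 8: x=2 → posterior Dirichlet(13, 22/5, 12, 7, 13)
obs 9: x=1 → posterior Dirichlet(13, 27/5, 12, 7, 13)
obs 10: x=3 → posterior Dirichlet(13, 27/5, 12, 8, 13)
obs 11: x=4 → posterior Dirichlet(13, 27/5, 12, 8, 14)

20/79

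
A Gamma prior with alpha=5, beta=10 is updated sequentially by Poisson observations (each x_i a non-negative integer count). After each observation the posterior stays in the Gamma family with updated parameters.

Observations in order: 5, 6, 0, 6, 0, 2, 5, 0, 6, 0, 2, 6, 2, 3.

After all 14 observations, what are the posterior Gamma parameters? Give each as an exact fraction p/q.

alpha=48, beta=24

obs 1: x=5 → posterior Gamma(10, 11)
obs 2: x=6 → posterior Gamma(16, 12)
obs 3: x=0 → posterior Gamma(16, 13)
obs 4: x=6 → posterior Gamma(22, 14)
obs 5: x=0 → posterior Gamma(22, 15)
obs 6: x=2 → posterior Gamma(24, 16)
obs 7: x=5 → posterior Gamma(29, 17)
obs 8: x=0 → posterior Gamma(29, 18)
obs 9: x=6 → posterior Gamma(35, 19)
obs 10: x=0 → posterior Gamma(35, 20)
obs 11: x=2 → posterior Gamma(37, 21)
obs 12: x=6 → posterior Gamma(43, 22)
obs 13: x=2 → posterior Gamma(45, 23)
obs 14: x=3 → posterior Gamma(48, 24)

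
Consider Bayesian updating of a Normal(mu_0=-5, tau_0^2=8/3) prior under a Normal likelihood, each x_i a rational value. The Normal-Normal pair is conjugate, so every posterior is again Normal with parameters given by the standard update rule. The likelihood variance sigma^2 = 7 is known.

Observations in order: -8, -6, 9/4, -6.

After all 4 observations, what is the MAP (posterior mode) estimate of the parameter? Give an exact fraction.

-247/53

obs 1: x=-8 → posterior Normal(-169/29, 56/29)
obs 2: x=-6 → posterior Normal(-217/37, 56/37)
obs 3: x=9/4 → posterior Normal(-199/45, 56/45)
obs 4: x=-6 → posterior Normal(-247/53, 56/53)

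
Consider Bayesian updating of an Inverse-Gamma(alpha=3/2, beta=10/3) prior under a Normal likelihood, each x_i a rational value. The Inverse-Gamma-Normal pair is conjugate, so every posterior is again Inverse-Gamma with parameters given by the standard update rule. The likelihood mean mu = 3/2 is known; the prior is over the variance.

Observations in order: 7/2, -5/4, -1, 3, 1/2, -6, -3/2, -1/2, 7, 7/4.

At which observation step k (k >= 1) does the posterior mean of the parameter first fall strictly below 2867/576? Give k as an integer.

obs 1: x=7/2 → posterior Inverse-Gamma(2, 16/3)
obs 2: x=-5/4 → posterior Inverse-Gamma(5/2, 875/96)
obs 3: x=-1 → posterior Inverse-Gamma(3, 1175/96)
obs 4: x=3 → posterior Inverse-Gamma(7/2, 1283/96)
obs 5: x=1/2 → posterior Inverse-Gamma(4, 1331/96)
obs 6: x=-6 → posterior Inverse-Gamma(9/2, 4031/96)
obs 7: x=-3/2 → posterior Inverse-Gamma(5, 4463/96)
obs 8: x=-1/2 → posterior Inverse-Gamma(11/2, 4655/96)
obs 9: x=7 → posterior Inverse-Gamma(6, 6107/96)
obs 10: x=7/4 → posterior Inverse-Gamma(13/2, 3055/48)

k = 5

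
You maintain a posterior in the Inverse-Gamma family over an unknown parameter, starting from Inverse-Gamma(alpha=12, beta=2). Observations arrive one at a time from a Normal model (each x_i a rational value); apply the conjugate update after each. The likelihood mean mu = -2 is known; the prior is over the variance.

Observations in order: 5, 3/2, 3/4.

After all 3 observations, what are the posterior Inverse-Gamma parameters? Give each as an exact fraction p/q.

obs 1: x=5 → posterior Inverse-Gamma(25/2, 53/2)
obs 2: x=3/2 → posterior Inverse-Gamma(13, 261/8)
obs 3: x=3/4 → posterior Inverse-Gamma(27/2, 1165/32)

alpha=27/2, beta=1165/32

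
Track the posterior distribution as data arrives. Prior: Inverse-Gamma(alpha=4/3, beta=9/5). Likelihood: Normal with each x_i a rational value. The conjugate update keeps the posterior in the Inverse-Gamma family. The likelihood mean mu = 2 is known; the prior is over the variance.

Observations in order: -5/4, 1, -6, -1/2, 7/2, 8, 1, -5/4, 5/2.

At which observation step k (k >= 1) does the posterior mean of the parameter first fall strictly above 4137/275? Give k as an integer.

k = 3

obs 1: x=-5/4 → posterior Inverse-Gamma(11/6, 1133/160)
obs 2: x=1 → posterior Inverse-Gamma(7/3, 1213/160)
obs 3: x=-6 → posterior Inverse-Gamma(17/6, 6333/160)
obs 4: x=-1/2 → posterior Inverse-Gamma(10/3, 6833/160)
obs 5: x=7/2 → posterior Inverse-Gamma(23/6, 7013/160)
obs 6: x=8 → posterior Inverse-Gamma(13/3, 9893/160)
obs 7: x=1 → posterior Inverse-Gamma(29/6, 9973/160)
obs 8: x=-5/4 → posterior Inverse-Gamma(16/3, 5409/80)
obs 9: x=5/2 → posterior Inverse-Gamma(35/6, 5419/80)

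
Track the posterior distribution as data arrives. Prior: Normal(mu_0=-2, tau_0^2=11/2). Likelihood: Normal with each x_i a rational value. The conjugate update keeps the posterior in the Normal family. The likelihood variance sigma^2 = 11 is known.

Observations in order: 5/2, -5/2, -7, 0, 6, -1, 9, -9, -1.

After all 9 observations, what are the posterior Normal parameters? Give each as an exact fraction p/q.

mu_0=-7/11, tau_0^2=1

obs 1: x=5/2 → posterior Normal(-1/2, 11/3)
obs 2: x=-5/2 → posterior Normal(-1, 11/4)
obs 3: x=-7 → posterior Normal(-11/5, 11/5)
obs 4: x=0 → posterior Normal(-11/6, 11/6)
obs 5: x=6 → posterior Normal(-5/7, 11/7)
obs 6: x=-1 → posterior Normal(-3/4, 11/8)
obs 7: x=9 → posterior Normal(1/3, 11/9)
obs 8: x=-9 → posterior Normal(-3/5, 11/10)
obs 9: x=-1 → posterior Normal(-7/11, 1)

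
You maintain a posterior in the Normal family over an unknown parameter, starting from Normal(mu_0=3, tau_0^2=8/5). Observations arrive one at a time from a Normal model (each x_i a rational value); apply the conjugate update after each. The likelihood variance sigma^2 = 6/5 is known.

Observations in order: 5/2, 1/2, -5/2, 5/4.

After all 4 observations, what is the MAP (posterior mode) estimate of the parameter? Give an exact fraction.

obs 1: x=5/2 → posterior Normal(19/7, 24/35)
obs 2: x=1/2 → posterior Normal(21/11, 24/55)
obs 3: x=-5/2 → posterior Normal(11/15, 8/25)
obs 4: x=5/4 → posterior Normal(16/19, 24/95)

16/19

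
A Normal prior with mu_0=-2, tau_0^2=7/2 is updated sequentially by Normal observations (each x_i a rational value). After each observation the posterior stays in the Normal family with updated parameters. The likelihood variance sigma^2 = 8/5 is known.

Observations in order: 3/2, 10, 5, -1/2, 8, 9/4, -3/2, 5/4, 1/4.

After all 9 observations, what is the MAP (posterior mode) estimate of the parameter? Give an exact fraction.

obs 1: x=3/2 → posterior Normal(41/102, 56/51)
obs 2: x=10 → posterior Normal(741/172, 28/43)
obs 3: x=5 → posterior Normal(1091/242, 56/121)
obs 4: x=-1/2 → posterior Normal(44/13, 14/39)
obs 5: x=8 → posterior Normal(808/191, 56/191)
obs 6: x=9/4 → posterior Normal(3547/904, 28/113)
obs 7: x=-3/2 → posterior Normal(3337/1044, 56/261)
obs 8: x=5/4 → posterior Normal(439/148, 7/37)
obs 9: x=1/4 → posterior Normal(3547/1324, 56/331)

3547/1324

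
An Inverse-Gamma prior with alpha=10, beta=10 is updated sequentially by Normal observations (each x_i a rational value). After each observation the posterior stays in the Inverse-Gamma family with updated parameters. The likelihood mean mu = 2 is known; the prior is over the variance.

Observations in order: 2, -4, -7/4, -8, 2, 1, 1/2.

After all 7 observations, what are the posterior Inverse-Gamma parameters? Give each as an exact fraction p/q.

alpha=27/2, beta=2773/32

obs 1: x=2 → posterior Inverse-Gamma(21/2, 10)
obs 2: x=-4 → posterior Inverse-Gamma(11, 28)
obs 3: x=-7/4 → posterior Inverse-Gamma(23/2, 1121/32)
obs 4: x=-8 → posterior Inverse-Gamma(12, 2721/32)
obs 5: x=2 → posterior Inverse-Gamma(25/2, 2721/32)
obs 6: x=1 → posterior Inverse-Gamma(13, 2737/32)
obs 7: x=1/2 → posterior Inverse-Gamma(27/2, 2773/32)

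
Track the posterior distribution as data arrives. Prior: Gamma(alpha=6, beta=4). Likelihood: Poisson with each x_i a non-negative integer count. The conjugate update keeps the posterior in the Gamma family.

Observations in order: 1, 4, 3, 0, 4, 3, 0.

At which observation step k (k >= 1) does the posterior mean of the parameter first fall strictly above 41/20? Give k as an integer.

k = 6

obs 1: x=1 → posterior Gamma(7, 5)
obs 2: x=4 → posterior Gamma(11, 6)
obs 3: x=3 → posterior Gamma(14, 7)
obs 4: x=0 → posterior Gamma(14, 8)
obs 5: x=4 → posterior Gamma(18, 9)
obs 6: x=3 → posterior Gamma(21, 10)
obs 7: x=0 → posterior Gamma(21, 11)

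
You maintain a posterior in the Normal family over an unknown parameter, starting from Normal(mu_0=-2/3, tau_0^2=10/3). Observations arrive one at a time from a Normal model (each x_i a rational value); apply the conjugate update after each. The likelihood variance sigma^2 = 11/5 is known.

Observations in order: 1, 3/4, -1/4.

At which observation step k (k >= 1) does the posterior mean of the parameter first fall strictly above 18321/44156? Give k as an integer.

obs 1: x=1 → posterior Normal(28/83, 110/83)
obs 2: x=3/4 → posterior Normal(131/266, 110/133)
obs 3: x=-1/4 → posterior Normal(53/183, 110/183)

k = 2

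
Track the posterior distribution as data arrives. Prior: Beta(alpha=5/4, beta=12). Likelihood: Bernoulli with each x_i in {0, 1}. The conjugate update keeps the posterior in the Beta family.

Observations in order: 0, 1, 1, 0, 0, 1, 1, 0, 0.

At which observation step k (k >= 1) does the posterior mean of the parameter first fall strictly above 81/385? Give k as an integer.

k = 6

obs 1: x=0 → posterior Beta(5/4, 13)
obs 2: x=1 → posterior Beta(9/4, 13)
obs 3: x=1 → posterior Beta(13/4, 13)
obs 4: x=0 → posterior Beta(13/4, 14)
obs 5: x=0 → posterior Beta(13/4, 15)
obs 6: x=1 → posterior Beta(17/4, 15)
obs 7: x=1 → posterior Beta(21/4, 15)
obs 8: x=0 → posterior Beta(21/4, 16)
obs 9: x=0 → posterior Beta(21/4, 17)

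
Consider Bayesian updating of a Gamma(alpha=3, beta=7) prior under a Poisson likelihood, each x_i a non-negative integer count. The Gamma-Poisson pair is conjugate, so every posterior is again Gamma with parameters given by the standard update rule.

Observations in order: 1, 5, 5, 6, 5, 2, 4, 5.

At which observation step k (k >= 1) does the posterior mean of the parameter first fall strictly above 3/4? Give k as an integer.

obs 1: x=1 → posterior Gamma(4, 8)
obs 2: x=5 → posterior Gamma(9, 9)
obs 3: x=5 → posterior Gamma(14, 10)
obs 4: x=6 → posterior Gamma(20, 11)
obs 5: x=5 → posterior Gamma(25, 12)
obs 6: x=2 → posterior Gamma(27, 13)
obs 7: x=4 → posterior Gamma(31, 14)
obs 8: x=5 → posterior Gamma(36, 15)

k = 2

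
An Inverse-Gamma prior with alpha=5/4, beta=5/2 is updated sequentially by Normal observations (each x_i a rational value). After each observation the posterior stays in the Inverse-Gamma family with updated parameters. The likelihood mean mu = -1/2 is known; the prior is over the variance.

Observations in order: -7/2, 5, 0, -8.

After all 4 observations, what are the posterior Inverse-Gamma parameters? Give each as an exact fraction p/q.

obs 1: x=-7/2 → posterior Inverse-Gamma(7/4, 7)
obs 2: x=5 → posterior Inverse-Gamma(9/4, 177/8)
obs 3: x=0 → posterior Inverse-Gamma(11/4, 89/4)
obs 4: x=-8 → posterior Inverse-Gamma(13/4, 403/8)

alpha=13/4, beta=403/8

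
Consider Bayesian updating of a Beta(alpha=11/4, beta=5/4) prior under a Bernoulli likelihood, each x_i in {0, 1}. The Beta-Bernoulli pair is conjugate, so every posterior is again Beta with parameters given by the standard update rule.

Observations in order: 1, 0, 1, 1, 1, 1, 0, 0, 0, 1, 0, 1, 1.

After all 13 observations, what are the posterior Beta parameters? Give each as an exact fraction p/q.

obs 1: x=1 → posterior Beta(15/4, 5/4)
obs 2: x=0 → posterior Beta(15/4, 9/4)
obs 3: x=1 → posterior Beta(19/4, 9/4)
obs 4: x=1 → posterior Beta(23/4, 9/4)
obs 5: x=1 → posterior Beta(27/4, 9/4)
obs 6: x=1 → posterior Beta(31/4, 9/4)
obs 7: x=0 → posterior Beta(31/4, 13/4)
obs 8: x=0 → posterior Beta(31/4, 17/4)
obs 9: x=0 → posterior Beta(31/4, 21/4)
obs 10: x=1 → posterior Beta(35/4, 21/4)
obs 11: x=0 → posterior Beta(35/4, 25/4)
obs 12: x=1 → posterior Beta(39/4, 25/4)
obs 13: x=1 → posterior Beta(43/4, 25/4)

alpha=43/4, beta=25/4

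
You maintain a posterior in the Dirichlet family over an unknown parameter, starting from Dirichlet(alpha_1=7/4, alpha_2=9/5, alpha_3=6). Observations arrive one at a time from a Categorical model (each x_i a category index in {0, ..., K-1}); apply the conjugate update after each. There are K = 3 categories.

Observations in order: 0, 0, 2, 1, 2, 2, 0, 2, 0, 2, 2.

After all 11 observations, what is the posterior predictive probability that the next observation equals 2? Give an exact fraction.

80/137

obs 1: x=0 → posterior Dirichlet(11/4, 9/5, 6)
obs 2: x=0 → posterior Dirichlet(15/4, 9/5, 6)
obs 3: x=2 → posterior Dirichlet(15/4, 9/5, 7)
obs 4: x=1 → posterior Dirichlet(15/4, 14/5, 7)
obs 5: x=2 → posterior Dirichlet(15/4, 14/5, 8)
obs 6: x=2 → posterior Dirichlet(15/4, 14/5, 9)
obs 7: x=0 → posterior Dirichlet(19/4, 14/5, 9)
obs 8: x=2 → posterior Dirichlet(19/4, 14/5, 10)
obs 9: x=0 → posterior Dirichlet(23/4, 14/5, 10)
obs 10: x=2 → posterior Dirichlet(23/4, 14/5, 11)
obs 11: x=2 → posterior Dirichlet(23/4, 14/5, 12)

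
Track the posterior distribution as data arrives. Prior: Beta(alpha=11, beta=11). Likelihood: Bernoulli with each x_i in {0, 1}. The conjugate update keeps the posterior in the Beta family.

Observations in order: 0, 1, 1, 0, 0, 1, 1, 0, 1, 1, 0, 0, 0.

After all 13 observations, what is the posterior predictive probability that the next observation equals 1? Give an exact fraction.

17/35

obs 1: x=0 → posterior Beta(11, 12)
obs 2: x=1 → posterior Beta(12, 12)
obs 3: x=1 → posterior Beta(13, 12)
obs 4: x=0 → posterior Beta(13, 13)
obs 5: x=0 → posterior Beta(13, 14)
obs 6: x=1 → posterior Beta(14, 14)
obs 7: x=1 → posterior Beta(15, 14)
obs 8: x=0 → posterior Beta(15, 15)
obs 9: x=1 → posterior Beta(16, 15)
obs 10: x=1 → posterior Beta(17, 15)
obs 11: x=0 → posterior Beta(17, 16)
obs 12: x=0 → posterior Beta(17, 17)
obs 13: x=0 → posterior Beta(17, 18)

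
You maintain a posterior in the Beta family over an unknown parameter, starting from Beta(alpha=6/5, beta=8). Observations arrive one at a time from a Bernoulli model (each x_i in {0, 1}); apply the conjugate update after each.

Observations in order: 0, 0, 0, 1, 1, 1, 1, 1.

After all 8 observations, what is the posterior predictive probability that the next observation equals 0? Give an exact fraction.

55/86

obs 1: x=0 → posterior Beta(6/5, 9)
obs 2: x=0 → posterior Beta(6/5, 10)
obs 3: x=0 → posterior Beta(6/5, 11)
obs 4: x=1 → posterior Beta(11/5, 11)
obs 5: x=1 → posterior Beta(16/5, 11)
obs 6: x=1 → posterior Beta(21/5, 11)
obs 7: x=1 → posterior Beta(26/5, 11)
obs 8: x=1 → posterior Beta(31/5, 11)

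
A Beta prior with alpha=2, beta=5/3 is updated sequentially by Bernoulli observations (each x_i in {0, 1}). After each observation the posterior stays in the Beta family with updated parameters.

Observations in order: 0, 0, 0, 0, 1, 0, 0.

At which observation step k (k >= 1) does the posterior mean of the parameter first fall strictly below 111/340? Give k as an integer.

obs 1: x=0 → posterior Beta(2, 8/3)
obs 2: x=0 → posterior Beta(2, 11/3)
obs 3: x=0 → posterior Beta(2, 14/3)
obs 4: x=0 → posterior Beta(2, 17/3)
obs 5: x=1 → posterior Beta(3, 17/3)
obs 6: x=0 → posterior Beta(3, 20/3)
obs 7: x=0 → posterior Beta(3, 23/3)

k = 3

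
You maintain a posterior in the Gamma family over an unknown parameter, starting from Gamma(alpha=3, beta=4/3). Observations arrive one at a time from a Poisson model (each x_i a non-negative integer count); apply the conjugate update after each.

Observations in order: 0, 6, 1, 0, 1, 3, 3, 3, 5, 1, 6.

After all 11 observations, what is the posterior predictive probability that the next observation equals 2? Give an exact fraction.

45207617469334806982261829037831838540737394561446057/184467440737095516160000000000000000000000000000000000

obs 1: x=0 → posterior Gamma(3, 7/3)
obs 2: x=6 → posterior Gamma(9, 10/3)
obs 3: x=1 → posterior Gamma(10, 13/3)
obs 4: x=0 → posterior Gamma(10, 16/3)
obs 5: x=1 → posterior Gamma(11, 19/3)
obs 6: x=3 → posterior Gamma(14, 22/3)
obs 7: x=3 → posterior Gamma(17, 25/3)
obs 8: x=3 → posterior Gamma(20, 28/3)
obs 9: x=5 → posterior Gamma(25, 31/3)
obs 10: x=1 → posterior Gamma(26, 34/3)
obs 11: x=6 → posterior Gamma(32, 37/3)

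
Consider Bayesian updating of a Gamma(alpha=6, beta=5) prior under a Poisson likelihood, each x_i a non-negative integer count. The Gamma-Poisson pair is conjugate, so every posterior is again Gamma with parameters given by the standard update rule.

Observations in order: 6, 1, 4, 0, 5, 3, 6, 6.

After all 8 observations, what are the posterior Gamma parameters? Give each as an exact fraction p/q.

obs 1: x=6 → posterior Gamma(12, 6)
obs 2: x=1 → posterior Gamma(13, 7)
obs 3: x=4 → posterior Gamma(17, 8)
obs 4: x=0 → posterior Gamma(17, 9)
obs 5: x=5 → posterior Gamma(22, 10)
obs 6: x=3 → posterior Gamma(25, 11)
obs 7: x=6 → posterior Gamma(31, 12)
obs 8: x=6 → posterior Gamma(37, 13)

alpha=37, beta=13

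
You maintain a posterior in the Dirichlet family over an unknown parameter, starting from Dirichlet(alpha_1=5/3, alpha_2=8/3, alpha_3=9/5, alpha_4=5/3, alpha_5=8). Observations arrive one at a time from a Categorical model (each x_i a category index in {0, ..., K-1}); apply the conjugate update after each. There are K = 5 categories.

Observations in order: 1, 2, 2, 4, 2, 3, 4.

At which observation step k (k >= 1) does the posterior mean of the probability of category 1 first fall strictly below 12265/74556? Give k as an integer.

k = 7

obs 1: x=1 → posterior Dirichlet(5/3, 11/3, 9/5, 5/3, 8)
obs 2: x=2 → posterior Dirichlet(5/3, 11/3, 14/5, 5/3, 8)
obs 3: x=2 → posterior Dirichlet(5/3, 11/3, 19/5, 5/3, 8)
obs 4: x=4 → posterior Dirichlet(5/3, 11/3, 19/5, 5/3, 9)
obs 5: x=2 → posterior Dirichlet(5/3, 11/3, 24/5, 5/3, 9)
obs 6: x=3 → posterior Dirichlet(5/3, 11/3, 24/5, 8/3, 9)
obs 7: x=4 → posterior Dirichlet(5/3, 11/3, 24/5, 8/3, 10)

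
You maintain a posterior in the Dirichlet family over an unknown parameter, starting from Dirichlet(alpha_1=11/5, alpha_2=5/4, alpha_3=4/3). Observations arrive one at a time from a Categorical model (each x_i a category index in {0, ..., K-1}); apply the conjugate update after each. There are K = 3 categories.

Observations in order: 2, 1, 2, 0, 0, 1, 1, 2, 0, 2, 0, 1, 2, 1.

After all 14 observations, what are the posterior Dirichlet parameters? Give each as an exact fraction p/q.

alpha_1=31/5, alpha_2=25/4, alpha_3=19/3

obs 1: x=2 → posterior Dirichlet(11/5, 5/4, 7/3)
obs 2: x=1 → posterior Dirichlet(11/5, 9/4, 7/3)
obs 3: x=2 → posterior Dirichlet(11/5, 9/4, 10/3)
obs 4: x=0 → posterior Dirichlet(16/5, 9/4, 10/3)
obs 5: x=0 → posterior Dirichlet(21/5, 9/4, 10/3)
obs 6: x=1 → posterior Dirichlet(21/5, 13/4, 10/3)
obs 7: x=1 → posterior Dirichlet(21/5, 17/4, 10/3)
obs 8: x=2 → posterior Dirichlet(21/5, 17/4, 13/3)
obs 9: x=0 → posterior Dirichlet(26/5, 17/4, 13/3)
obs 10: x=2 → posterior Dirichlet(26/5, 17/4, 16/3)
obs 11: x=0 → posterior Dirichlet(31/5, 17/4, 16/3)
obs 12: x=1 → posterior Dirichlet(31/5, 21/4, 16/3)
obs 13: x=2 → posterior Dirichlet(31/5, 21/4, 19/3)
obs 14: x=1 → posterior Dirichlet(31/5, 25/4, 19/3)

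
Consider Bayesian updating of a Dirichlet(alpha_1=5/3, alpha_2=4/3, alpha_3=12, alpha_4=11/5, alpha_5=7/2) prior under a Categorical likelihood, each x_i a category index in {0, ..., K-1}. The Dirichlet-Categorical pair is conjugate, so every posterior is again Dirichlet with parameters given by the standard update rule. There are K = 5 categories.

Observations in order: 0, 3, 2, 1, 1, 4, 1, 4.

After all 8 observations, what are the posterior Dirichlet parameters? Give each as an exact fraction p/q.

alpha_1=8/3, alpha_2=13/3, alpha_3=13, alpha_4=16/5, alpha_5=11/2

obs 1: x=0 → posterior Dirichlet(8/3, 4/3, 12, 11/5, 7/2)
obs 2: x=3 → posterior Dirichlet(8/3, 4/3, 12, 16/5, 7/2)
obs 3: x=2 → posterior Dirichlet(8/3, 4/3, 13, 16/5, 7/2)
obs 4: x=1 → posterior Dirichlet(8/3, 7/3, 13, 16/5, 7/2)
obs 5: x=1 → posterior Dirichlet(8/3, 10/3, 13, 16/5, 7/2)
obs 6: x=4 → posterior Dirichlet(8/3, 10/3, 13, 16/5, 9/2)
obs 7: x=1 → posterior Dirichlet(8/3, 13/3, 13, 16/5, 9/2)
obs 8: x=4 → posterior Dirichlet(8/3, 13/3, 13, 16/5, 11/2)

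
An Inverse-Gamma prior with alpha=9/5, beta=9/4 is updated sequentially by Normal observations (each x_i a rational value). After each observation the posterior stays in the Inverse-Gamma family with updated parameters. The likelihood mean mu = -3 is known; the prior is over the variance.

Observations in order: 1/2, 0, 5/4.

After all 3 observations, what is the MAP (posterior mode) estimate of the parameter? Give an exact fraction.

obs 1: x=1/2 → posterior Inverse-Gamma(23/10, 67/8)
obs 2: x=0 → posterior Inverse-Gamma(14/5, 103/8)
obs 3: x=5/4 → posterior Inverse-Gamma(33/10, 701/32)

3505/688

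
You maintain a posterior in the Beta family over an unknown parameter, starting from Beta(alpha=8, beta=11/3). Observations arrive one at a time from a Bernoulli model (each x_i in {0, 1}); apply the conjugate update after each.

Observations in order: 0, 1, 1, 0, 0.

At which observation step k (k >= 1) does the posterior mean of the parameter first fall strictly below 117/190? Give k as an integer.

k = 5

obs 1: x=0 → posterior Beta(8, 14/3)
obs 2: x=1 → posterior Beta(9, 14/3)
obs 3: x=1 → posterior Beta(10, 14/3)
obs 4: x=0 → posterior Beta(10, 17/3)
obs 5: x=0 → posterior Beta(10, 20/3)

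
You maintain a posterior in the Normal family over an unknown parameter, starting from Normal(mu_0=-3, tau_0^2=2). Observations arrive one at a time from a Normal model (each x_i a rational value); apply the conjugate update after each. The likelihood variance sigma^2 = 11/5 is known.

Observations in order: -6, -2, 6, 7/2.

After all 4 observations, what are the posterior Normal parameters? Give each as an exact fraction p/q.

obs 1: x=-6 → posterior Normal(-31/7, 22/21)
obs 2: x=-2 → posterior Normal(-113/31, 22/31)
obs 3: x=6 → posterior Normal(-53/41, 22/41)
obs 4: x=7/2 → posterior Normal(-6/17, 22/51)

mu_0=-6/17, tau_0^2=22/51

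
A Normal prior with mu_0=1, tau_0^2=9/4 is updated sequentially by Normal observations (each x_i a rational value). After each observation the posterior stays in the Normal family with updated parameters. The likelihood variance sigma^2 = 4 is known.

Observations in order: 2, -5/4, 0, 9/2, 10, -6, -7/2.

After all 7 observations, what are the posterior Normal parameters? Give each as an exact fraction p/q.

obs 1: x=2 → posterior Normal(34/25, 36/25)
obs 2: x=-5/4 → posterior Normal(91/136, 18/17)
obs 3: x=0 → posterior Normal(91/172, 36/43)
obs 4: x=9/2 → posterior Normal(253/208, 9/13)
obs 5: x=10 → posterior Normal(613/244, 36/61)
obs 6: x=-6 → posterior Normal(397/280, 18/35)
obs 7: x=-7/2 → posterior Normal(271/316, 36/79)

mu_0=271/316, tau_0^2=36/79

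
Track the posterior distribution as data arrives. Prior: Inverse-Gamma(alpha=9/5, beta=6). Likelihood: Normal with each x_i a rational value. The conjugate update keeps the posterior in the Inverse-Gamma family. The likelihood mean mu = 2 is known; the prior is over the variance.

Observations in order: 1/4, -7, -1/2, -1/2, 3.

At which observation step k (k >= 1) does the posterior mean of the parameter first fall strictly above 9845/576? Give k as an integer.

obs 1: x=1/4 → posterior Inverse-Gamma(23/10, 241/32)
obs 2: x=-7 → posterior Inverse-Gamma(14/5, 1537/32)
obs 3: x=-1/2 → posterior Inverse-Gamma(33/10, 1637/32)
obs 4: x=-1/2 → posterior Inverse-Gamma(19/5, 1737/32)
obs 5: x=3 → posterior Inverse-Gamma(43/10, 1753/32)

k = 2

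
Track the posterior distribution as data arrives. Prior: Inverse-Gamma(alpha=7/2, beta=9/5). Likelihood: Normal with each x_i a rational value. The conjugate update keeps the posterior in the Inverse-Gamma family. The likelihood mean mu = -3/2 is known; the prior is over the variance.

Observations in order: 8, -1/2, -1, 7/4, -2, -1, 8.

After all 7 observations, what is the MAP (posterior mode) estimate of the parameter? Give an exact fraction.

obs 1: x=8 → posterior Inverse-Gamma(4, 1877/40)
obs 2: x=-1/2 → posterior Inverse-Gamma(9/2, 1897/40)
obs 3: x=-1 → posterior Inverse-Gamma(5, 951/20)
obs 4: x=7/4 → posterior Inverse-Gamma(11/2, 8453/160)
obs 5: x=-2 → posterior Inverse-Gamma(6, 8473/160)
obs 6: x=-1 → posterior Inverse-Gamma(13/2, 8493/160)
obs 7: x=8 → posterior Inverse-Gamma(7, 15713/160)

15713/1280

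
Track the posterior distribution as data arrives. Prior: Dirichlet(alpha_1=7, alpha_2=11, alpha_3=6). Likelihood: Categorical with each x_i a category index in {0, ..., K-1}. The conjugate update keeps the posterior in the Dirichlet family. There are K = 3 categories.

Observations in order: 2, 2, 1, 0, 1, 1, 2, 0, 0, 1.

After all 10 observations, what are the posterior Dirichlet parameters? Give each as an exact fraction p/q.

alpha_1=10, alpha_2=15, alpha_3=9

obs 1: x=2 → posterior Dirichlet(7, 11, 7)
obs 2: x=2 → posterior Dirichlet(7, 11, 8)
obs 3: x=1 → posterior Dirichlet(7, 12, 8)
obs 4: x=0 → posterior Dirichlet(8, 12, 8)
obs 5: x=1 → posterior Dirichlet(8, 13, 8)
obs 6: x=1 → posterior Dirichlet(8, 14, 8)
obs 7: x=2 → posterior Dirichlet(8, 14, 9)
obs 8: x=0 → posterior Dirichlet(9, 14, 9)
obs 9: x=0 → posterior Dirichlet(10, 14, 9)
obs 10: x=1 → posterior Dirichlet(10, 15, 9)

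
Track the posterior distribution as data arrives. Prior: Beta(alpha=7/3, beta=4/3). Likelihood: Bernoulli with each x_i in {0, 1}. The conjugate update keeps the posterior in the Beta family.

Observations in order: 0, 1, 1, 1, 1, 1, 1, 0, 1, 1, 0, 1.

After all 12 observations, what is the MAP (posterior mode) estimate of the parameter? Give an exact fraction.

obs 1: x=0 → posterior Beta(7/3, 7/3)
obs 2: x=1 → posterior Beta(10/3, 7/3)
obs 3: x=1 → posterior Beta(13/3, 7/3)
obs 4: x=1 → posterior Beta(16/3, 7/3)
obs 5: x=1 → posterior Beta(19/3, 7/3)
obs 6: x=1 → posterior Beta(22/3, 7/3)
obs 7: x=1 → posterior Beta(25/3, 7/3)
obs 8: x=0 → posterior Beta(25/3, 10/3)
obs 9: x=1 → posterior Beta(28/3, 10/3)
obs 10: x=1 → posterior Beta(31/3, 10/3)
obs 11: x=0 → posterior Beta(31/3, 13/3)
obs 12: x=1 → posterior Beta(34/3, 13/3)

31/41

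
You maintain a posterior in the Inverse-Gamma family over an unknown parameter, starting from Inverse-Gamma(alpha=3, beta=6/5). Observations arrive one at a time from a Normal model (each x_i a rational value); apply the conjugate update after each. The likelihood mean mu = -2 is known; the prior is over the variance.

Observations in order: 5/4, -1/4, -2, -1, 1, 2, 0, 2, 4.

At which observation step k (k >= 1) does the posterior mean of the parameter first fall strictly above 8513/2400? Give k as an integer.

obs 1: x=5/4 → posterior Inverse-Gamma(7/2, 1037/160)
obs 2: x=-1/4 → posterior Inverse-Gamma(4, 641/80)
obs 3: x=-2 → posterior Inverse-Gamma(9/2, 641/80)
obs 4: x=-1 → posterior Inverse-Gamma(5, 681/80)
obs 5: x=1 → posterior Inverse-Gamma(11/2, 1041/80)
obs 6: x=2 → posterior Inverse-Gamma(6, 1681/80)
obs 7: x=0 → posterior Inverse-Gamma(13/2, 1841/80)
obs 8: x=2 → posterior Inverse-Gamma(7, 2481/80)
obs 9: x=4 → posterior Inverse-Gamma(15/2, 3921/80)

k = 6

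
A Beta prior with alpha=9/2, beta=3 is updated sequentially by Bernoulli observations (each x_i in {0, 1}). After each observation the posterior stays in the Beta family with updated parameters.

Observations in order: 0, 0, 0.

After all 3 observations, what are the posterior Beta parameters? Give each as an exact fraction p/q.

obs 1: x=0 → posterior Beta(9/2, 4)
obs 2: x=0 → posterior Beta(9/2, 5)
obs 3: x=0 → posterior Beta(9/2, 6)

alpha=9/2, beta=6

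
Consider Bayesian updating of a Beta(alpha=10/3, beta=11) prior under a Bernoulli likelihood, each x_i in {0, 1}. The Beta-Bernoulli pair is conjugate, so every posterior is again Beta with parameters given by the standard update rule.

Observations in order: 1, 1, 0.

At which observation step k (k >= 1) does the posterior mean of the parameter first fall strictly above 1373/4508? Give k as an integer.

k = 2

obs 1: x=1 → posterior Beta(13/3, 11)
obs 2: x=1 → posterior Beta(16/3, 11)
obs 3: x=0 → posterior Beta(16/3, 12)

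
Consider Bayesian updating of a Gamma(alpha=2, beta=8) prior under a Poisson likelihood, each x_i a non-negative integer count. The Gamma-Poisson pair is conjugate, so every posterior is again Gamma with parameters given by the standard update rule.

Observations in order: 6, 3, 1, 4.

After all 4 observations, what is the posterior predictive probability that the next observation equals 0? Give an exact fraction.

obs 1: x=6 → posterior Gamma(8, 9)
obs 2: x=3 → posterior Gamma(11, 10)
obs 3: x=1 → posterior Gamma(12, 11)
obs 4: x=4 → posterior Gamma(16, 12)

184884258895036416/665416609183179841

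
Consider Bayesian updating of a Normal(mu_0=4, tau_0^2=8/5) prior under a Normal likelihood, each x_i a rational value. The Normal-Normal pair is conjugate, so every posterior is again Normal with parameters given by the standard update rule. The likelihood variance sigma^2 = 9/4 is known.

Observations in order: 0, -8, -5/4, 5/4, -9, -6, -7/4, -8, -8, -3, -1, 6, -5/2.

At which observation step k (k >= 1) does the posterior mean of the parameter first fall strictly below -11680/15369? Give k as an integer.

obs 1: x=0 → posterior Normal(180/77, 72/77)
obs 2: x=-8 → posterior Normal(-76/109, 72/109)
obs 3: x=-5/4 → posterior Normal(-116/141, 24/47)
obs 4: x=5/4 → posterior Normal(-76/173, 72/173)
obs 5: x=-9 → posterior Normal(-364/205, 72/205)
obs 6: x=-6 → posterior Normal(-556/237, 24/79)
obs 7: x=-7/4 → posterior Normal(-612/269, 72/269)
obs 8: x=-8 → posterior Normal(-124/43, 72/301)
obs 9: x=-8 → posterior Normal(-1124/333, 8/37)
obs 10: x=-3 → posterior Normal(-244/73, 72/365)
obs 11: x=-1 → posterior Normal(-1252/397, 72/397)
obs 12: x=6 → posterior Normal(-1060/429, 24/143)
obs 13: x=-5/2 → posterior Normal(-1140/461, 72/461)

k = 3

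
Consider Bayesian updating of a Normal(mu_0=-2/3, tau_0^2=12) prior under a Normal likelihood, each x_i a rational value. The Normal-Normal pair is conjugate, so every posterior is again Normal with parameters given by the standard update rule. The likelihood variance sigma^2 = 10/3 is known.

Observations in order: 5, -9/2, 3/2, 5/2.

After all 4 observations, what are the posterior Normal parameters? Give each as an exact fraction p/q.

mu_0=233/231, tau_0^2=60/77

obs 1: x=5 → posterior Normal(260/69, 60/23)
obs 2: x=-9/2 → posterior Normal(17/123, 60/41)
obs 3: x=3/2 → posterior Normal(98/177, 60/59)
obs 4: x=5/2 → posterior Normal(233/231, 60/77)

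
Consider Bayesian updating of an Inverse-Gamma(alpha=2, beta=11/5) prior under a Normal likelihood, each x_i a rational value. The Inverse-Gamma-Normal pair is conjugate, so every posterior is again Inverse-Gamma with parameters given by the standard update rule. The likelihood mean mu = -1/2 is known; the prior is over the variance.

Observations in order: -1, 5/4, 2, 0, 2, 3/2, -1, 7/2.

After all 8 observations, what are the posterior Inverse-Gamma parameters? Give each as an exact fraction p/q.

alpha=6, beta=3257/160

obs 1: x=-1 → posterior Inverse-Gamma(5/2, 93/40)
obs 2: x=5/4 → posterior Inverse-Gamma(3, 617/160)
obs 3: x=2 → posterior Inverse-Gamma(7/2, 1117/160)
obs 4: x=0 → posterior Inverse-Gamma(4, 1137/160)
obs 5: x=2 → posterior Inverse-Gamma(9/2, 1637/160)
obs 6: x=3/2 → posterior Inverse-Gamma(5, 1957/160)
obs 7: x=-1 → posterior Inverse-Gamma(11/2, 1977/160)
obs 8: x=7/2 → posterior Inverse-Gamma(6, 3257/160)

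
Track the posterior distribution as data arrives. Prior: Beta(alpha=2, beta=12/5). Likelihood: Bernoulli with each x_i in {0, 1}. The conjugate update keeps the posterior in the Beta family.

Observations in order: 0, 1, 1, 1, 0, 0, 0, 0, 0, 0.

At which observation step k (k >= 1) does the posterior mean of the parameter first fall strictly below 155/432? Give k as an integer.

k = 10

obs 1: x=0 → posterior Beta(2, 17/5)
obs 2: x=1 → posterior Beta(3, 17/5)
obs 3: x=1 → posterior Beta(4, 17/5)
obs 4: x=1 → posterior Beta(5, 17/5)
obs 5: x=0 → posterior Beta(5, 22/5)
obs 6: x=0 → posterior Beta(5, 27/5)
obs 7: x=0 → posterior Beta(5, 32/5)
obs 8: x=0 → posterior Beta(5, 37/5)
obs 9: x=0 → posterior Beta(5, 42/5)
obs 10: x=0 → posterior Beta(5, 47/5)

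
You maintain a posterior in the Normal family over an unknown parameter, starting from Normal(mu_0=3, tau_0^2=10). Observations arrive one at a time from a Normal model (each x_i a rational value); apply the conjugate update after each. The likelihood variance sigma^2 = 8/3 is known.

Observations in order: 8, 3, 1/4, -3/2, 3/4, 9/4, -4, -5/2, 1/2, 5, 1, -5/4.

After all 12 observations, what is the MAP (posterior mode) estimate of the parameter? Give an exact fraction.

obs 1: x=8 → posterior Normal(132/19, 40/19)
obs 2: x=3 → posterior Normal(177/34, 20/17)
obs 3: x=1/4 → posterior Normal(723/196, 40/49)
obs 4: x=-3/2 → posterior Normal(633/256, 5/8)
obs 5: x=3/4 → posterior Normal(339/158, 40/79)
obs 6: x=9/4 → posterior Normal(813/376, 20/47)
obs 7: x=-4 → posterior Normal(573/436, 40/109)
obs 8: x=-5/2 → posterior Normal(423/496, 10/31)
obs 9: x=1/2 → posterior Normal(453/556, 40/139)
obs 10: x=5 → posterior Normal(753/616, 20/77)
obs 11: x=1 → posterior Normal(813/676, 40/169)
obs 12: x=-5/4 → posterior Normal(369/368, 5/23)

369/368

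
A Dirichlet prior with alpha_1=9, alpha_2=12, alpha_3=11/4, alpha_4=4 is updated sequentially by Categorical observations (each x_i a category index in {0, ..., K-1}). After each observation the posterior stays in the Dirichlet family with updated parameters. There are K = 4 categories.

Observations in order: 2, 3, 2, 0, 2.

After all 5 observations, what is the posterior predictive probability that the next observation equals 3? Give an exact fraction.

20/131

obs 1: x=2 → posterior Dirichlet(9, 12, 15/4, 4)
obs 2: x=3 → posterior Dirichlet(9, 12, 15/4, 5)
obs 3: x=2 → posterior Dirichlet(9, 12, 19/4, 5)
obs 4: x=0 → posterior Dirichlet(10, 12, 19/4, 5)
obs 5: x=2 → posterior Dirichlet(10, 12, 23/4, 5)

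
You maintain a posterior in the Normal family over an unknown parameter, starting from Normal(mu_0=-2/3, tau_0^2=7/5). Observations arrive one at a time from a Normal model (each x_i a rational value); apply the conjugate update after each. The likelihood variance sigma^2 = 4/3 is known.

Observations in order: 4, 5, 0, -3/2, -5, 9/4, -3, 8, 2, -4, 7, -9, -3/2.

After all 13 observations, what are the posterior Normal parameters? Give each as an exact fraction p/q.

obs 1: x=4 → posterior Normal(212/123, 28/41)
obs 2: x=5 → posterior Normal(17/6, 14/31)
obs 3: x=0 → posterior Normal(527/249, 28/83)
obs 4: x=-3/2 → posterior Normal(865/624, 7/26)
obs 5: x=-5 → posterior Normal(47/150, 28/125)
obs 6: x=9/4 → posterior Normal(1037/1752, 14/73)
obs 7: x=-3 → posterior Normal(281/2004, 28/167)
obs 8: x=8 → posterior Normal(2297/2256, 7/47)
obs 9: x=2 → posterior Normal(2801/2508, 28/209)
obs 10: x=-4 → posterior Normal(1793/2760, 14/115)
obs 11: x=7 → posterior Normal(3557/3012, 28/251)
obs 12: x=-9 → posterior Normal(1289/3264, 7/68)
obs 13: x=-3/2 → posterior Normal(911/3516, 28/293)

mu_0=911/3516, tau_0^2=28/293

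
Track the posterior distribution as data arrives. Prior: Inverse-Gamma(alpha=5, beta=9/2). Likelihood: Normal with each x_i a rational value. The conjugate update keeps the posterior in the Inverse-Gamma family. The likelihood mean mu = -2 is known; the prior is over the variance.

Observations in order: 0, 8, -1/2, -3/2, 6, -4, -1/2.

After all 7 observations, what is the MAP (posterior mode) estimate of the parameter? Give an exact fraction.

743/76

obs 1: x=0 → posterior Inverse-Gamma(11/2, 13/2)
obs 2: x=8 → posterior Inverse-Gamma(6, 113/2)
obs 3: x=-1/2 → posterior Inverse-Gamma(13/2, 461/8)
obs 4: x=-3/2 → posterior Inverse-Gamma(7, 231/4)
obs 5: x=6 → posterior Inverse-Gamma(15/2, 359/4)
obs 6: x=-4 → posterior Inverse-Gamma(8, 367/4)
obs 7: x=-1/2 → posterior Inverse-Gamma(17/2, 743/8)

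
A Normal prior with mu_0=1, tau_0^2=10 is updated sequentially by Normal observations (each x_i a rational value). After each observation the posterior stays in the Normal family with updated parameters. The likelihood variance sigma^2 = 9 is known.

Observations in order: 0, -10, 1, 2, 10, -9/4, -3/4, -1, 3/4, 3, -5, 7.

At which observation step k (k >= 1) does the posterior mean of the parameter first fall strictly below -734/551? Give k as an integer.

obs 1: x=0 → posterior Normal(9/19, 90/19)
obs 2: x=-10 → posterior Normal(-91/29, 90/29)
obs 3: x=1 → posterior Normal(-27/13, 30/13)
obs 4: x=2 → posterior Normal(-61/49, 90/49)
obs 5: x=10 → posterior Normal(39/59, 90/59)
obs 6: x=-9/4 → posterior Normal(11/46, 30/23)
obs 7: x=-3/4 → posterior Normal(9/79, 90/79)
obs 8: x=-1 → posterior Normal(-1/89, 90/89)
obs 9: x=3/4 → posterior Normal(13/198, 10/11)
obs 10: x=3 → posterior Normal(73/218, 90/109)
obs 11: x=-5 → posterior Normal(-27/238, 90/119)
obs 12: x=7 → posterior Normal(113/258, 30/43)

k = 2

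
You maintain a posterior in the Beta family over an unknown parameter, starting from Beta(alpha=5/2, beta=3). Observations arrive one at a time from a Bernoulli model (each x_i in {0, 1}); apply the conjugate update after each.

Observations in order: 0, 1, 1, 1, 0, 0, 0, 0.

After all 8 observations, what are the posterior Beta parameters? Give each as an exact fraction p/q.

alpha=11/2, beta=8

obs 1: x=0 → posterior Beta(5/2, 4)
obs 2: x=1 → posterior Beta(7/2, 4)
obs 3: x=1 → posterior Beta(9/2, 4)
obs 4: x=1 → posterior Beta(11/2, 4)
obs 5: x=0 → posterior Beta(11/2, 5)
obs 6: x=0 → posterior Beta(11/2, 6)
obs 7: x=0 → posterior Beta(11/2, 7)
obs 8: x=0 → posterior Beta(11/2, 8)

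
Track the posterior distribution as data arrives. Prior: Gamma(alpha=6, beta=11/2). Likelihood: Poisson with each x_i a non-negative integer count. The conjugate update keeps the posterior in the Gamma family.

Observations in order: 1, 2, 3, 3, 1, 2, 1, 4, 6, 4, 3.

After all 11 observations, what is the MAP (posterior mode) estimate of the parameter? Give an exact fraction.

obs 1: x=1 → posterior Gamma(7, 13/2)
obs 2: x=2 → posterior Gamma(9, 15/2)
obs 3: x=3 → posterior Gamma(12, 17/2)
obs 4: x=3 → posterior Gamma(15, 19/2)
obs 5: x=1 → posterior Gamma(16, 21/2)
obs 6: x=2 → posterior Gamma(18, 23/2)
obs 7: x=1 → posterior Gamma(19, 25/2)
obs 8: x=4 → posterior Gamma(23, 27/2)
obs 9: x=6 → posterior Gamma(29, 29/2)
obs 10: x=4 → posterior Gamma(33, 31/2)
obs 11: x=3 → posterior Gamma(36, 33/2)

70/33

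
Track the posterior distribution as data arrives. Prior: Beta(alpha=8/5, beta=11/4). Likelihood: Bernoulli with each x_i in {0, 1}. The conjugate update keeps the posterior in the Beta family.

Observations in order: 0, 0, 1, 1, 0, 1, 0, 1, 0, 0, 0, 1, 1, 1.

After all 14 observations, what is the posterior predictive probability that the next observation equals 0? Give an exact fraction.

195/367

obs 1: x=0 → posterior Beta(8/5, 15/4)
obs 2: x=0 → posterior Beta(8/5, 19/4)
obs 3: x=1 → posterior Beta(13/5, 19/4)
obs 4: x=1 → posterior Beta(18/5, 19/4)
obs 5: x=0 → posterior Beta(18/5, 23/4)
obs 6: x=1 → posterior Beta(23/5, 23/4)
obs 7: x=0 → posterior Beta(23/5, 27/4)
obs 8: x=1 → posterior Beta(28/5, 27/4)
obs 9: x=0 → posterior Beta(28/5, 31/4)
obs 10: x=0 → posterior Beta(28/5, 35/4)
obs 11: x=0 → posterior Beta(28/5, 39/4)
obs 12: x=1 → posterior Beta(33/5, 39/4)
obs 13: x=1 → posterior Beta(38/5, 39/4)
obs 14: x=1 → posterior Beta(43/5, 39/4)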